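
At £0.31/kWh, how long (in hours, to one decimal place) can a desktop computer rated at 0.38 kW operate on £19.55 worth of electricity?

166.0 h

Energy available = £19.55 ÷ £0.31/kWh = 63.0645 kWh
Hours = 63.0645 kWh ÷ 0.38 kW = 166.0 h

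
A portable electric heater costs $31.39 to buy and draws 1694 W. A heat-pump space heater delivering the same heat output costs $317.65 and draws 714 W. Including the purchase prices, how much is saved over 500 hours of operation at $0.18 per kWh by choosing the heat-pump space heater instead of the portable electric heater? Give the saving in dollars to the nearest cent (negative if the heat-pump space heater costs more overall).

-$198.06

portable electric heater: $31.39 + (1694/1000) kW × 500 h × $0.18 = $31.39 + $152.46 = $183.85
heat-pump space heater: $317.65 + (714/1000) kW × 500 h × $0.18 = $317.65 + $64.26 = $381.91
Saving = $183.85 − $381.91 = −$198.06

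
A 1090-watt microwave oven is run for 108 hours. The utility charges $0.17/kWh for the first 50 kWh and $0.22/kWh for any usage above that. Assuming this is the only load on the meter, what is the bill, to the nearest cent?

Energy = 1.09 kW × 108 h = 117.72 kWh
Tier 1 (0–50 kWh): 50 × $0.17 = $8.5
Above 50 kWh: 67.72 × $0.22 = $14.8984
Bill = $23.40

$23.40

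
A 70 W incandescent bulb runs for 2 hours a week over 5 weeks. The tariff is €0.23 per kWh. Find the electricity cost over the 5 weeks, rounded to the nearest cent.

Runtime = 2 h/week × 5 weeks = 10 h
Energy = 0.07 kW × 10 h = 0.7 kWh
Cost = 0.7 kWh × €0.23/kWh = €0.16

€0.16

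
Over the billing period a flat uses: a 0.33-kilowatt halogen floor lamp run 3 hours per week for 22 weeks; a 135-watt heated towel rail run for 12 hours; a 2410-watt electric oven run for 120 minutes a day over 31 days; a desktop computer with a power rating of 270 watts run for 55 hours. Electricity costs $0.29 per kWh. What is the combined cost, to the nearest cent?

$54.42

halogen floor lamp: Runtime = 3 h/week × 22 weeks = 66 h
halogen floor lamp: 0.33 kW × 66 h = 21.78 kWh
heated towel rail: 0.135 kW × 12 h = 1.62 kWh
electric oven: Runtime = 120 min × 31 = 3720 min = 62 h
electric oven: 2.41 kW × 62 h = 149.42 kWh
desktop computer: 0.27 kW × 55 h = 14.85 kWh
Total energy = 187.67 kWh
Cost = 187.67 × $0.29 = $54.42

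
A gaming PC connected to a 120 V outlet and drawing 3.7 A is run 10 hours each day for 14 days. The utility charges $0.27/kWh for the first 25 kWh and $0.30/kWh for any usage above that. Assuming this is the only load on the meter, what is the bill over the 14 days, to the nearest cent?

Power = 3.7 A × 120 V = 444 W = 0.444 kW
Runtime = 10 h/day × 14 days = 140 h
Energy = 0.444 kW × 140 h = 62.16 kWh
Tier 1 (0–25 kWh): 25 × $0.27 = $6.75
Above 25 kWh: 37.16 × $0.30 = $11.148
Bill = $17.90

$17.90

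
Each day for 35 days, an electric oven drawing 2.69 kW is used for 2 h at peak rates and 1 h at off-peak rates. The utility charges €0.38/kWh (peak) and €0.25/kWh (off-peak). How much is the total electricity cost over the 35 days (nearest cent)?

Peak energy = 2.69 kW × 2 h × 35 = 188.3 kWh
Off-peak energy = 2.69 kW × 1 h × 35 = 94.15 kWh
Cost = 188.3 × €0.38 + 94.15 × €0.25 = €71.554 + €23.5375 = €95.09

€95.09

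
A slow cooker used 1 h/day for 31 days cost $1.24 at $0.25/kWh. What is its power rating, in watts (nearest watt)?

Energy = $1.24 ÷ $0.25/kWh = 4.96 kWh
Runtime = 1 h/day × 31 days = 31 h
Power = 4.96 kWh ÷ 31 h = 0.16 kW = 160 W

160 W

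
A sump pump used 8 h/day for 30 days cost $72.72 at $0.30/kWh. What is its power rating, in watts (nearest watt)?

1010 W

Energy = $72.72 ÷ $0.30/kWh = 242.4 kWh
Runtime = 8 h/day × 30 days = 240 h
Power = 242.4 kWh ÷ 240 h = 1.01 kW = 1010 W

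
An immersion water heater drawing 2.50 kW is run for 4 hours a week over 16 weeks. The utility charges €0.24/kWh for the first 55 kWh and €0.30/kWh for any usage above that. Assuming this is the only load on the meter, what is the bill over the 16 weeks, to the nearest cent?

€44.70

Runtime = 4 h/week × 16 weeks = 64 h
Energy = 2.5 kW × 64 h = 160 kWh
Tier 1 (0–55 kWh): 55 × €0.24 = €13.2
Above 55 kWh: 105 × €0.30 = €31.5
Bill = €44.70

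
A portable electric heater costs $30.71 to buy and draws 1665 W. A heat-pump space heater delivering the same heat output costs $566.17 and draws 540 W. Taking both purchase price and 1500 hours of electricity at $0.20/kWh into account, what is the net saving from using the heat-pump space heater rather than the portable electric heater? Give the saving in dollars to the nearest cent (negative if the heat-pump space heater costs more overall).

portable electric heater: $30.71 + (1665/1000) kW × 1500 h × $0.20 = $30.71 + $499.5 = $530.21
heat-pump space heater: $566.17 + (540/1000) kW × 1500 h × $0.20 = $566.17 + $162 = $728.17
Saving = $530.21 − $728.17 = −$197.96

-$197.96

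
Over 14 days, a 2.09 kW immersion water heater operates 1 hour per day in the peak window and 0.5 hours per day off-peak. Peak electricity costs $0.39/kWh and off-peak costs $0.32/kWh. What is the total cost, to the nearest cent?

$16.09

Peak energy = 2.09 kW × 1 h × 14 = 29.26 kWh
Off-peak energy = 2.09 kW × 0.5 h × 14 = 14.63 kWh
Cost = 29.26 × $0.39 + 14.63 × $0.32 = $11.4114 + $4.6816 = $16.09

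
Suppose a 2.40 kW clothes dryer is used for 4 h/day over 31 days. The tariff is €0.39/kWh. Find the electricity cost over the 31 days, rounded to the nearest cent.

€116.06

Runtime = 4 h/day × 31 days = 124 h
Energy = 2.4 kW × 124 h = 297.6 kWh
Cost = 297.6 kWh × €0.39/kWh = €116.06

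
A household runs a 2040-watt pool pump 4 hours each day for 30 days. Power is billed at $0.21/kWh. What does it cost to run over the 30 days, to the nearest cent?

$51.41

Runtime = 4 h/day × 30 days = 120 h
Energy = 2.04 kW × 120 h = 244.8 kWh
Cost = 244.8 kWh × $0.21/kWh = $51.41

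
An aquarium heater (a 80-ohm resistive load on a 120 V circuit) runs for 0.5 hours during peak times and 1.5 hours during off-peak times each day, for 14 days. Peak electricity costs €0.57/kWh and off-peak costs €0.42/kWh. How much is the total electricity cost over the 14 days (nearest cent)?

€2.31

Power = V²/R = 120²/80 = 180 W = 0.18 kW
Peak energy = 0.18 kW × 0.5 h × 14 = 1.26 kWh
Off-peak energy = 0.18 kW × 1.5 h × 14 = 3.78 kWh
Cost = 1.26 × €0.57 + 3.78 × €0.42 = €0.7182 + €1.5876 = €2.31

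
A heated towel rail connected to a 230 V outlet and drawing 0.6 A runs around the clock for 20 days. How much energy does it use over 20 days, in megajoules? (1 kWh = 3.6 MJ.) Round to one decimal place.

238.5 MJ

Power = 0.6 A × 230 V = 138 W = 0.138 kW
Runtime = 24 h × 20 = 480 h
Energy = 0.138 kW × 480 h = 66.24 kWh
= 66.24 × 3.6 MJ = 238.5 MJ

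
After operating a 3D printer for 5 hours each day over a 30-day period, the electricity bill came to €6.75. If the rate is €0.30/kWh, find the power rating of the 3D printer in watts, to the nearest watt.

150 W

Energy = €6.75 ÷ €0.30/kWh = 22.5 kWh
Runtime = 5 h/day × 30 days = 150 h
Power = 22.5 kWh ÷ 150 h = 0.15 kW = 150 W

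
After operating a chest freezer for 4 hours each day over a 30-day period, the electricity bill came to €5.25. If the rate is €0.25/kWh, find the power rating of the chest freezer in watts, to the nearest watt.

Energy = €5.25 ÷ €0.25/kWh = 21 kWh
Runtime = 4 h/day × 30 days = 120 h
Power = 21 kWh ÷ 120 h = 0.175 kW = 175 W

175 W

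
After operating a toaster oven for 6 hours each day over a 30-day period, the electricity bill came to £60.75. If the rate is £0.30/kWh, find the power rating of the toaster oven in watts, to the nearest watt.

Energy = £60.75 ÷ £0.30/kWh = 202.5 kWh
Runtime = 6 h/day × 30 days = 180 h
Power = 202.5 kWh ÷ 180 h = 1.125 kW = 1125 W

1125 W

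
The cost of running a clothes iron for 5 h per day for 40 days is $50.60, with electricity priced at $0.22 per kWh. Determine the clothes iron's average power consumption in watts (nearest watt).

1150 W

Energy = $50.60 ÷ $0.22/kWh = 230 kWh
Runtime = 5 h/day × 40 days = 200 h
Power = 230 kWh ÷ 200 h = 1.15 kW = 1150 W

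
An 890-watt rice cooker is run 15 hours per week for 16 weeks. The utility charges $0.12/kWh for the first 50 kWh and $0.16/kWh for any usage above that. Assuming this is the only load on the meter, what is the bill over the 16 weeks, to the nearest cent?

Runtime = 15 h/week × 16 weeks = 240 h
Energy = 0.89 kW × 240 h = 213.6 kWh
Tier 1 (0–50 kWh): 50 × $0.12 = $6
Above 50 kWh: 163.6 × $0.16 = $26.176
Bill = $32.18

$32.18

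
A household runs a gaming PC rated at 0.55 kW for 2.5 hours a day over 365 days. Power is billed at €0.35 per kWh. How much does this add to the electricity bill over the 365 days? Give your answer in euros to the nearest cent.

Runtime = 2.5 h/day × 365 days = 912.5 h
Energy = 0.55 kW × 912.5 h = 501.875 kWh
Cost = 501.875 kWh × €0.35/kWh = €175.66

€175.66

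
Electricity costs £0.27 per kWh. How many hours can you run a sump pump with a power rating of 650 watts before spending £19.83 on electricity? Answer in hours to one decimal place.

Energy available = £19.83 ÷ £0.27/kWh = 73.4444 kWh
Hours = 73.4444 kWh ÷ 0.65 kW = 113.0 h

113.0 h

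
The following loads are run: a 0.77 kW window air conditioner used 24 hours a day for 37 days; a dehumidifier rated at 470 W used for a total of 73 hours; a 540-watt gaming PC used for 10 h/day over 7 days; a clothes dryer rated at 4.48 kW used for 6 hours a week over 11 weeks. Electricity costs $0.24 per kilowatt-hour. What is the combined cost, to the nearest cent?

window air conditioner: Runtime = 24 h × 37 = 888 h
window air conditioner: 0.77 kW × 888 h = 683.76 kWh
dehumidifier: 0.47 kW × 73 h = 34.31 kWh
gaming PC: Runtime = 10 h/day × 7 days = 70 h
gaming PC: 0.54 kW × 70 h = 37.8 kWh
clothes dryer: Runtime = 6 h/week × 11 weeks = 66 h
clothes dryer: 4.48 kW × 66 h = 295.68 kWh
Total energy = 1051.55 kWh
Cost = 1051.55 × $0.24 = $252.37

$252.37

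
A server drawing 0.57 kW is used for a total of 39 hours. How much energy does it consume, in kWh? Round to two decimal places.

22.23 kWh

Energy = 0.57 kW × 39 h = 22.23 kWh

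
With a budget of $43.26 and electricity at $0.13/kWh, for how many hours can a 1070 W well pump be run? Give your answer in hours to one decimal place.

311.0 h

Energy available = $43.26 ÷ $0.13/kWh = 332.7692 kWh
Hours = 332.7692 kWh ÷ 1.07 kW = 311.0 h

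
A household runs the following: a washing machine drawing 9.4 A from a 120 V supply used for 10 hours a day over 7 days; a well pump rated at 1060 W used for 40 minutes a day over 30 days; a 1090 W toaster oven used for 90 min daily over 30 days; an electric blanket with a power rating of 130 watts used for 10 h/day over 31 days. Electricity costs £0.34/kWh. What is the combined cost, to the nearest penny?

washing machine: Power = 9.4 A × 120 V = 1128 W = 1.128 kW
washing machine: Runtime = 10 h/day × 7 days = 70 h
washing machine: 1.128 kW × 70 h = 78.96 kWh
well pump: Runtime = 40 min × 30 = 1200 min = 20 h
well pump: 1.06 kW × 20 h = 21.2 kWh
toaster oven: Runtime = 90 min × 30 = 2700 min = 45 h
toaster oven: 1.09 kW × 45 h = 49.05 kWh
electric blanket: Runtime = 10 h/day × 31 days = 310 h
electric blanket: 0.13 kW × 310 h = 40.3 kWh
Total energy = 189.51 kWh
Cost = 189.51 × £0.34 = £64.43

£64.43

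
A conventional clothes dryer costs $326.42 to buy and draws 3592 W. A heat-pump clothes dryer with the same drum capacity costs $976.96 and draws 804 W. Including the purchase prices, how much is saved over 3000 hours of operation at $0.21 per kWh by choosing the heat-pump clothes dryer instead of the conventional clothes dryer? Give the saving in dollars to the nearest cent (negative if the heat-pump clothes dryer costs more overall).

$1105.90

conventional clothes dryer: $326.42 + (3592/1000) kW × 3000 h × $0.21 = $326.42 + $2262.96 = $2589.38
heat-pump clothes dryer: $976.96 + (804/1000) kW × 3000 h × $0.21 = $976.96 + $506.52 = $1483.48
Saving = $2589.38 − $1483.48 = $1105.9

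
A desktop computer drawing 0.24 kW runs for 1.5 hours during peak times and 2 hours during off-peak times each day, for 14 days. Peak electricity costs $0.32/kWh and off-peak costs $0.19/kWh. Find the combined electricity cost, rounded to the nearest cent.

Peak energy = 0.24 kW × 1.5 h × 14 = 5.04 kWh
Off-peak energy = 0.24 kW × 2 h × 14 = 6.72 kWh
Cost = 5.04 × $0.32 + 6.72 × $0.19 = $1.6128 + $1.2768 = $2.89

$2.89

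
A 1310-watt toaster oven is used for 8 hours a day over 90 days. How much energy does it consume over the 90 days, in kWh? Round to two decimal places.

943.20 kWh

Runtime = 8 h/day × 90 days = 720 h
Energy = 1.31 kW × 720 h = 943.2 kWh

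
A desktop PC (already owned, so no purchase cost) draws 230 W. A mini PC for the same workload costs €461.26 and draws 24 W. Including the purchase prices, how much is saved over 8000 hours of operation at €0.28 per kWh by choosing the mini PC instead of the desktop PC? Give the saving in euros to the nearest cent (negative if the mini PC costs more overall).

desktop PC: €0.00 + (230/1000) kW × 8000 h × €0.28 = €0.00 + €515.2 = €515.2
mini PC: €461.26 + (24/1000) kW × 8000 h × €0.28 = €461.26 + €53.76 = €515.02
Saving = €515.2 − €515.02 = €0.18

€0.18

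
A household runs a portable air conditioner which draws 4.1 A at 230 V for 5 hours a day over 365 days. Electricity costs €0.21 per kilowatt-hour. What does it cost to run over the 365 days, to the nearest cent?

€361.40

Power = 4.1 A × 230 V = 943 W = 0.943 kW
Runtime = 5 h/day × 365 days = 1825 h
Energy = 0.943 kW × 1825 h = 1720.975 kWh
Cost = 1720.975 kWh × €0.21/kWh = €361.40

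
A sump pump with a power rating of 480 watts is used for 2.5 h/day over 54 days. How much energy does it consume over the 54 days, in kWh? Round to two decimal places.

Runtime = 2.5 h/day × 54 days = 135 h
Energy = 0.48 kW × 135 h = 64.8 kWh

64.80 kWh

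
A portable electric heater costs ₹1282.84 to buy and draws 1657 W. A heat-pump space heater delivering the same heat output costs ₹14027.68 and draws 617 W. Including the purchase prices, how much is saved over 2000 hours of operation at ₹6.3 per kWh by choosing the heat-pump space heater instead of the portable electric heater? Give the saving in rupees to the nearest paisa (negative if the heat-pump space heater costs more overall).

₹359.16

portable electric heater: ₹1282.84 + (1657/1000) kW × 2000 h × ₹6.3 = ₹1282.84 + ₹20878.2 = ₹22161.04
heat-pump space heater: ₹14027.68 + (617/1000) kW × 2000 h × ₹6.3 = ₹14027.68 + ₹7774.2 = ₹21801.88
Saving = ₹22161.04 − ₹21801.88 = ₹359.16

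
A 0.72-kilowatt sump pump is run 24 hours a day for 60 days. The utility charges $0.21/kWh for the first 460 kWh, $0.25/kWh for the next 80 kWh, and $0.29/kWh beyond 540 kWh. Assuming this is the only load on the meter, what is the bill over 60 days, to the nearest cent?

$260.67

Runtime = 24 h × 60 = 1440 h
Energy = 0.72 kW × 1440 h = 1036.8 kWh
Tier 1 (0–460 kWh): 460 × $0.21 = $96.6
Tier 2 (460–540 kWh): 80 × $0.25 = $20
Above 540 kWh: 496.8 × $0.29 = $144.072
Bill = $260.67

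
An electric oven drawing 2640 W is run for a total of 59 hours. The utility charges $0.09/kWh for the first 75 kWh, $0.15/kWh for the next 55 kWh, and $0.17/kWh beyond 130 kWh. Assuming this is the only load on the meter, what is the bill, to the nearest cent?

Energy = 2.64 kW × 59 h = 155.76 kWh
Tier 1 (0–75 kWh): 75 × $0.09 = $6.75
Tier 2 (75–130 kWh): 55 × $0.15 = $8.25
Above 130 kWh: 25.76 × $0.17 = $4.3792
Bill = $19.38

$19.38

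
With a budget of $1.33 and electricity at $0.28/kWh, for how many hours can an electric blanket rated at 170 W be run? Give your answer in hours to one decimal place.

Energy available = $1.33 ÷ $0.28/kWh = 4.75 kWh
Hours = 4.75 kWh ÷ 0.17 kW = 27.9 h

27.9 h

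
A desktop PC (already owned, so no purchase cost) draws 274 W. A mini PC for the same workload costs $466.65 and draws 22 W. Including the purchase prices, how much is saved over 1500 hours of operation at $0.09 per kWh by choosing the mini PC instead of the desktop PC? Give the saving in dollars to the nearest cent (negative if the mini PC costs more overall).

-$432.63

desktop PC: $0.00 + (274/1000) kW × 1500 h × $0.09 = $0.00 + $36.99 = $36.99
mini PC: $466.65 + (22/1000) kW × 1500 h × $0.09 = $466.65 + $2.97 = $469.62
Saving = $36.99 − $469.62 = −$432.63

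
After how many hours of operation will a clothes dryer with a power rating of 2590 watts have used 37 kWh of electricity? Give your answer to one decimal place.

14.3 h

Hours = 37 kWh ÷ 2.59 kW = 14.3 h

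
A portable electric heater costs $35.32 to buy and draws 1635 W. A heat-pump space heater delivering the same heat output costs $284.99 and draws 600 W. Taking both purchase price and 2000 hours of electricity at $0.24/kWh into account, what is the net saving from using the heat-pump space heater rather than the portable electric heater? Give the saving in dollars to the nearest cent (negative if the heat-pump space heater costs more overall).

portable electric heater: $35.32 + (1635/1000) kW × 2000 h × $0.24 = $35.32 + $784.8 = $820.12
heat-pump space heater: $284.99 + (600/1000) kW × 2000 h × $0.24 = $284.99 + $288 = $572.99
Saving = $820.12 − $572.99 = $247.13

$247.13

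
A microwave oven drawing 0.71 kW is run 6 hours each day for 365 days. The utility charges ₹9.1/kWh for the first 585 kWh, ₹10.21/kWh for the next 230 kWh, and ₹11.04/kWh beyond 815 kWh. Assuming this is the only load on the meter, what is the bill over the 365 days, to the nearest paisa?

Runtime = 6 h/day × 365 days = 2190 h
Energy = 0.71 kW × 2190 h = 1554.9 kWh
Tier 1 (0–585 kWh): 585 × ₹9.1 = ₹5323.5
Tier 2 (585–815 kWh): 230 × ₹10.21 = ₹2348.3
Above 815 kWh: 739.9 × ₹11.04 = ₹8168.496
Bill = ₹15840.30

₹15840.30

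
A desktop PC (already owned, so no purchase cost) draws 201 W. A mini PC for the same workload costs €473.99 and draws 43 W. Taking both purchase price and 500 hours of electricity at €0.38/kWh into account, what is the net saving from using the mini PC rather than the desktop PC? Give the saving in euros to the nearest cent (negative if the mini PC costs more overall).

desktop PC: €0.00 + (201/1000) kW × 500 h × €0.38 = €0.00 + €38.19 = €38.19
mini PC: €473.99 + (43/1000) kW × 500 h × €0.38 = €473.99 + €8.17 = €482.16
Saving = €38.19 − €482.16 = −€443.97

-€443.97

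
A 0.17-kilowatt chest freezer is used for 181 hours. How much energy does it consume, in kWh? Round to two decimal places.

Energy = 0.17 kW × 181 h = 30.77 kWh

30.77 kWh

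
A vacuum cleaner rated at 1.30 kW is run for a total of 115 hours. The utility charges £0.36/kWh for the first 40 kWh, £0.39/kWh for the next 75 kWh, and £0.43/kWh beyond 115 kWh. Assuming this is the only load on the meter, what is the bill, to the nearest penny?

£58.49

Energy = 1.3 kW × 115 h = 149.5 kWh
Tier 1 (0–40 kWh): 40 × £0.36 = £14.4
Tier 2 (40–115 kWh): 75 × £0.39 = £29.25
Above 115 kWh: 34.5 × £0.43 = £14.835
Bill = £58.49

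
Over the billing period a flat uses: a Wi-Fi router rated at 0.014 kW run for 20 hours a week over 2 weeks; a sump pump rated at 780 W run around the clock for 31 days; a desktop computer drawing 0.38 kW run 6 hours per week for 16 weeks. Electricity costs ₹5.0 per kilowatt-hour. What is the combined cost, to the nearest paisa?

₹3086.80

Wi-Fi router: Runtime = 20 h/week × 2 weeks = 40 h
Wi-Fi router: 0.014 kW × 40 h = 0.56 kWh
sump pump: Runtime = 24 h × 31 = 744 h
sump pump: 0.78 kW × 744 h = 580.32 kWh
desktop computer: Runtime = 6 h/week × 16 weeks = 96 h
desktop computer: 0.38 kW × 96 h = 36.48 kWh
Total energy = 617.36 kWh
Cost = 617.36 × ₹5.0 = ₹3086.80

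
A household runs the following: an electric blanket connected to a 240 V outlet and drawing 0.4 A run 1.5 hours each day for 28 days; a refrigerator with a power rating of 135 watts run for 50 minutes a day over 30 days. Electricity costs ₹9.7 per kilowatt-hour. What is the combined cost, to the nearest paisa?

electric blanket: Power = 0.4 A × 240 V = 96 W = 0.096 kW
electric blanket: Runtime = 1.5 h/day × 28 days = 42 h
electric blanket: 0.096 kW × 42 h = 4.032 kWh
refrigerator: Runtime = 50 min × 30 = 1500 min = 25 h
refrigerator: 0.135 kW × 25 h = 3.375 kWh
Total energy = 7.407 kWh
Cost = 7.407 × ₹9.7 = ₹71.85

₹71.85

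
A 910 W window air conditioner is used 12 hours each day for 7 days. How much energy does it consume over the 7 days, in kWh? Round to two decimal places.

76.44 kWh

Runtime = 12 h/day × 7 days = 84 h
Energy = 0.91 kW × 84 h = 76.44 kWh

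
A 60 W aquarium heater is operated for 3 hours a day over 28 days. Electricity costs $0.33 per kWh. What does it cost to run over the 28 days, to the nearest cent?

Runtime = 3 h/day × 28 days = 84 h
Energy = 0.06 kW × 84 h = 5.04 kWh
Cost = 5.04 kWh × $0.33/kWh = $1.66

$1.66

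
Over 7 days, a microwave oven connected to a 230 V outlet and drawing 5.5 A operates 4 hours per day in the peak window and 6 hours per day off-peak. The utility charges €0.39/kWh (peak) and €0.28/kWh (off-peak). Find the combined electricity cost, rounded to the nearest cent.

Power = 5.5 A × 230 V = 1265 W = 1.265 kW
Peak energy = 1.265 kW × 4 h × 7 = 35.42 kWh
Off-peak energy = 1.265 kW × 6 h × 7 = 53.13 kWh
Cost = 35.42 × €0.39 + 53.13 × €0.28 = €13.8138 + €14.8764 = €28.69

€28.69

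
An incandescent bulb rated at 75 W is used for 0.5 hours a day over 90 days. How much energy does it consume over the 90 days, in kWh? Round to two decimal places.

3.38 kWh

Runtime = 0.5 h/day × 90 days = 45 h
Energy = 0.075 kW × 45 h = 3.375 kWh ≈ 3.38 kWh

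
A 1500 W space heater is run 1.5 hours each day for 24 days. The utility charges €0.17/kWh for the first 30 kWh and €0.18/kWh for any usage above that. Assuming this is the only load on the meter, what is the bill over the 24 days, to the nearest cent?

Runtime = 1.5 h/day × 24 days = 36 h
Energy = 1.5 kW × 36 h = 54 kWh
Tier 1 (0–30 kWh): 30 × €0.17 = €5.1
Above 30 kWh: 24 × €0.18 = €4.32
Bill = €9.42

€9.42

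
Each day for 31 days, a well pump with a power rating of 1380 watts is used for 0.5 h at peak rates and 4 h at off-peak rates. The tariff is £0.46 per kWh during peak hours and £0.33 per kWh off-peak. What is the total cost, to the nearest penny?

£66.31

Peak energy = 1.38 kW × 0.5 h × 31 = 21.39 kWh
Off-peak energy = 1.38 kW × 4 h × 31 = 171.12 kWh
Cost = 21.39 × £0.46 + 171.12 × £0.33 = £9.8394 + £56.4696 = £66.31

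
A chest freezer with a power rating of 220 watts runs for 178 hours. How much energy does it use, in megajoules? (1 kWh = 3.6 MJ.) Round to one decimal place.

Energy = 0.22 kW × 178 h = 39.16 kWh
= 39.16 × 3.6 MJ = 141.0 MJ

141.0 MJ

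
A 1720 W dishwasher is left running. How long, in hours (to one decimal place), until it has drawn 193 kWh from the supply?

112.2 h

Hours = 193 kWh ÷ 1.72 kW = 112.2 h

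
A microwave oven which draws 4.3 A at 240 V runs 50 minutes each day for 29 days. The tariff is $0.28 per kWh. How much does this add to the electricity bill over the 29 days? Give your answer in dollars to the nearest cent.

Power = 4.3 A × 240 V = 1032 W = 1.032 kW
Runtime = 50 min × 29 = 1450 min = 24.166666… h
Energy = 1.032 kW × 24.166666… h = 24.94 kWh
Cost = 24.94 kWh × $0.28/kWh = $6.98

$6.98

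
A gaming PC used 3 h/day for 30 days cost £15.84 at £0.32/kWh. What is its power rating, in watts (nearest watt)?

550 W

Energy = £15.84 ÷ £0.32/kWh = 49.5 kWh
Runtime = 3 h/day × 30 days = 90 h
Power = 49.5 kWh ÷ 90 h = 0.55 kW = 550 W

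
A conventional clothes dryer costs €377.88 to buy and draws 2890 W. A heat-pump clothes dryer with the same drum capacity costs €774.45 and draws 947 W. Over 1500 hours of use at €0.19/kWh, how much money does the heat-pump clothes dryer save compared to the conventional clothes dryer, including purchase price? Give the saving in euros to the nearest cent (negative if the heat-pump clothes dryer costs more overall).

conventional clothes dryer: €377.88 + (2890/1000) kW × 1500 h × €0.19 = €377.88 + €823.65 = €1201.53
heat-pump clothes dryer: €774.45 + (947/1000) kW × 1500 h × €0.19 = €774.45 + €269.895 = €1044.345
Saving = €1201.53 − €1044.345 = €157.185 → €157.19

€157.19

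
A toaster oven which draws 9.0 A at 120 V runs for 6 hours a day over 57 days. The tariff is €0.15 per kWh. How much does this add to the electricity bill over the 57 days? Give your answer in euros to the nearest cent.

€55.40

Power = 9.0 A × 120 V = 1080 W = 1.08 kW
Runtime = 6 h/day × 57 days = 342 h
Energy = 1.08 kW × 342 h = 369.36 kWh
Cost = 369.36 kWh × €0.15/kWh = €55.40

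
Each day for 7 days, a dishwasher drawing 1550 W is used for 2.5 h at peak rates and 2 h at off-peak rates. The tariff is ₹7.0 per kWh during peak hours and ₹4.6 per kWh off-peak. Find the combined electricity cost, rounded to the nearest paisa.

₹289.70

Peak energy = 1.55 kW × 2.5 h × 7 = 27.125 kWh
Off-peak energy = 1.55 kW × 2 h × 7 = 21.7 kWh
Cost = 27.125 × ₹7.0 + 21.7 × ₹4.6 = ₹189.875 + ₹99.82 = ₹289.70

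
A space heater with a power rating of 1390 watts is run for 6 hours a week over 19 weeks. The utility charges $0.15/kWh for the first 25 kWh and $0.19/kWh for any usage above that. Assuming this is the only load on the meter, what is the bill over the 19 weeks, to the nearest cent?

Runtime = 6 h/week × 19 weeks = 114 h
Energy = 1.39 kW × 114 h = 158.46 kWh
Tier 1 (0–25 kWh): 25 × $0.15 = $3.75
Above 25 kWh: 133.46 × $0.19 = $25.3574
Bill = $29.11

$29.11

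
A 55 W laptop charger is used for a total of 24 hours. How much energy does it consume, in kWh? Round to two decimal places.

1.32 kWh

Energy = 0.055 kW × 24 h = 1.32 kWh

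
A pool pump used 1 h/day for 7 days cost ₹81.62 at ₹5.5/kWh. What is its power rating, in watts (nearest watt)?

2120 W

Energy = ₹81.62 ÷ ₹5.5/kWh = 14.84 kWh
Runtime = 1 h/day × 7 days = 7 h
Power = 14.84 kWh ÷ 7 h = 2.12 kW = 2120 W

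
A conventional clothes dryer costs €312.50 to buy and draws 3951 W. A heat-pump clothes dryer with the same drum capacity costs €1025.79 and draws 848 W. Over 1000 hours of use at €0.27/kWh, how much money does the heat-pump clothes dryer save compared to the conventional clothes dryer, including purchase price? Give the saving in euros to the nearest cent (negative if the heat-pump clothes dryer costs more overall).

conventional clothes dryer: €312.50 + (3951/1000) kW × 1000 h × €0.27 = €312.50 + €1066.77 = €1379.27
heat-pump clothes dryer: €1025.79 + (848/1000) kW × 1000 h × €0.27 = €1025.79 + €228.96 = €1254.75
Saving = €1379.27 − €1254.75 = €124.52

€124.52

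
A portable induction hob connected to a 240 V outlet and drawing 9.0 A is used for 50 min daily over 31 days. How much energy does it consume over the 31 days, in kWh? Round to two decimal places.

Power = 9.0 A × 240 V = 2160 W = 2.16 kW
Runtime = 50 min × 31 = 1550 min = 25.833333… h
Energy = 2.16 kW × 25.833333… h = 55.8 kWh

55.80 kWh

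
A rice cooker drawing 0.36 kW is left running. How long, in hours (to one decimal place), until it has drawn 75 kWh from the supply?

208.3 h

Hours = 75 kWh ÷ 0.36 kW = 208.3 h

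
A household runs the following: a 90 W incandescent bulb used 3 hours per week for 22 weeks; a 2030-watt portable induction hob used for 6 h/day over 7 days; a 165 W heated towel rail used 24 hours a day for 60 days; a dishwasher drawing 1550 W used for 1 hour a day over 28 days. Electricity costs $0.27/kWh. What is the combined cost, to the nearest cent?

$100.49

incandescent bulb: Runtime = 3 h/week × 22 weeks = 66 h
incandescent bulb: 0.09 kW × 66 h = 5.94 kWh
portable induction hob: Runtime = 6 h/day × 7 days = 42 h
portable induction hob: 2.03 kW × 42 h = 85.26 kWh
heated towel rail: Runtime = 24 h × 60 = 1440 h
heated towel rail: 0.165 kW × 1440 h = 237.6 kWh
dishwasher: Runtime = 1 h/day × 28 days = 28 h
dishwasher: 1.55 kW × 28 h = 43.4 kWh
Total energy = 372.2 kWh
Cost = 372.2 × $0.27 = $100.49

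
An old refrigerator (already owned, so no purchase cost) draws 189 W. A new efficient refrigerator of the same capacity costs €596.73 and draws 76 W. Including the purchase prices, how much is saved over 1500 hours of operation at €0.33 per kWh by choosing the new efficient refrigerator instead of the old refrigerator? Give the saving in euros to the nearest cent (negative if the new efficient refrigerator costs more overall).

old refrigerator: €0.00 + (189/1000) kW × 1500 h × €0.33 = €0.00 + €93.555 = €93.555
new efficient refrigerator: €596.73 + (76/1000) kW × 1500 h × €0.33 = €596.73 + €37.62 = €634.35
Saving = €93.555 − €634.35 = −€540.795 → -€540.80

-€540.80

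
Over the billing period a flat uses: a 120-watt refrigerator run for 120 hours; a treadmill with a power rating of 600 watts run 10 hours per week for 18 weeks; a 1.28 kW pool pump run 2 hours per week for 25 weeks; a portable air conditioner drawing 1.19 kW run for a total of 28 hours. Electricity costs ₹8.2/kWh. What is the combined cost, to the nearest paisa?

₹1801.70

refrigerator: 0.12 kW × 120 h = 14.4 kWh
treadmill: Runtime = 10 h/week × 18 weeks = 180 h
treadmill: 0.6 kW × 180 h = 108 kWh
pool pump: Runtime = 2 h/week × 25 weeks = 50 h
pool pump: 1.28 kW × 50 h = 64 kWh
portable air conditioner: 1.19 kW × 28 h = 33.32 kWh
Total energy = 219.72 kWh
Cost = 219.72 × ₹8.2 = ₹1801.70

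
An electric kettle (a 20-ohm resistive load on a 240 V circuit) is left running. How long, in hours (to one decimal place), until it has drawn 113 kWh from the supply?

Power = V²/R = 240²/20 = 2880 W = 2.88 kW
Hours = 113 kWh ÷ 2.88 kW = 39.2 h

39.2 h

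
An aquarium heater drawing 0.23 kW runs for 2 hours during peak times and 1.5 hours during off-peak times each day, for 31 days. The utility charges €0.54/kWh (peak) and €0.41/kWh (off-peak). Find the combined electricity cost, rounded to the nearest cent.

Peak energy = 0.23 kW × 2 h × 31 = 14.26 kWh
Off-peak energy = 0.23 kW × 1.5 h × 31 = 10.695 kWh
Cost = 14.26 × €0.54 + 10.695 × €0.41 = €7.7004 + €4.38495 = €12.09

€12.09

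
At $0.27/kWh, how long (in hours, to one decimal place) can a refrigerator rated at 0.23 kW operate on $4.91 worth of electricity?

79.1 h

Energy available = $4.91 ÷ $0.27/kWh = 18.1852 kWh
Hours = 18.1852 kWh ÷ 0.23 kW = 79.1 h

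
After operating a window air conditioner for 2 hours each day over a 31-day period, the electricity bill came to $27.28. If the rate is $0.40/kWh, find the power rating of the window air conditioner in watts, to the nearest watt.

Energy = $27.28 ÷ $0.40/kWh = 68.2 kWh
Runtime = 2 h/day × 31 days = 62 h
Power = 68.2 kWh ÷ 62 h = 1.1 kW = 1100 W

1100 W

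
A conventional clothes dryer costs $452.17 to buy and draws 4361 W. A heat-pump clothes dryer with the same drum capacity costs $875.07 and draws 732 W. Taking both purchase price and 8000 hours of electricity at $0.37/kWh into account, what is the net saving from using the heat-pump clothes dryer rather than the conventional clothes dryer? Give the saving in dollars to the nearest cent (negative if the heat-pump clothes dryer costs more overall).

$10318.94

conventional clothes dryer: $452.17 + (4361/1000) kW × 8000 h × $0.37 = $452.17 + $12908.56 = $13360.73
heat-pump clothes dryer: $875.07 + (732/1000) kW × 8000 h × $0.37 = $875.07 + $2166.72 = $3041.79
Saving = $13360.73 − $3041.79 = $10318.94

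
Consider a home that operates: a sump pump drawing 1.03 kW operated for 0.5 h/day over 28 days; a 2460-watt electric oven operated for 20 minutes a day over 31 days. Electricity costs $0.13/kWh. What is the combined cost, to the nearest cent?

sump pump: Runtime = 0.5 h/day × 28 days = 14 h
sump pump: 1.03 kW × 14 h = 14.42 kWh
electric oven: Runtime = 20 min × 31 = 620 min = 10.333333… h
electric oven: 2.46 kW × 10.333333… h = 25.42 kWh
Total energy = 39.84 kWh
Cost = 39.84 × $0.13 = $5.18

$5.18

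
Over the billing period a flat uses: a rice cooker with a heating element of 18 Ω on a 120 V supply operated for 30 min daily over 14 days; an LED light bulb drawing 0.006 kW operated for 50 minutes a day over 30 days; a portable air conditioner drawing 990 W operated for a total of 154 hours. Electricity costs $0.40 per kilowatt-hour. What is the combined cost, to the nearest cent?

$63.28

rice cooker: Power = V²/R = 120²/18 = 800 W = 0.8 kW
rice cooker: Runtime = 30 min × 14 = 420 min = 7 h
rice cooker: 0.8 kW × 7 h = 5.6 kWh
LED light bulb: Runtime = 50 min × 30 = 1500 min = 25 h
LED light bulb: 0.006 kW × 25 h = 0.15 kWh
portable air conditioner: 0.99 kW × 154 h = 152.46 kWh
Total energy = 158.21 kWh
Cost = 158.21 × $0.40 = $63.28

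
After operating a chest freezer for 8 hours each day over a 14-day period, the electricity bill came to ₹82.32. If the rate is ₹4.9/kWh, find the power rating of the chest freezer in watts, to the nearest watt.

Energy = ₹82.32 ÷ ₹4.9/kWh = 16.8 kWh
Runtime = 8 h/day × 14 days = 112 h
Power = 16.8 kWh ÷ 112 h = 0.15 kW = 150 W

150 W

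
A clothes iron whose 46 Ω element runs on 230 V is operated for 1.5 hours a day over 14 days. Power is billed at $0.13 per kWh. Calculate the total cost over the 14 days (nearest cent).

Power = V²/R = 230²/46 = 1150 W = 1.15 kW
Runtime = 1.5 h/day × 14 days = 21 h
Energy = 1.15 kW × 21 h = 24.15 kWh
Cost = 24.15 kWh × $0.13/kWh = $3.14

$3.14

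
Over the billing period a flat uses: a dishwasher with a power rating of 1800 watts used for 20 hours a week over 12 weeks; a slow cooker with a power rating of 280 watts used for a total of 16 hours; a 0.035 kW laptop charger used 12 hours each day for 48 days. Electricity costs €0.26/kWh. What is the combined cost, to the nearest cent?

dishwasher: Runtime = 20 h/week × 12 weeks = 240 h
dishwasher: 1.8 kW × 240 h = 432 kWh
slow cooker: 0.28 kW × 16 h = 4.48 kWh
laptop charger: Runtime = 12 h/day × 48 days = 576 h
laptop charger: 0.035 kW × 576 h = 20.16 kWh
Total energy = 456.64 kWh
Cost = 456.64 × €0.26 = €118.73

€118.73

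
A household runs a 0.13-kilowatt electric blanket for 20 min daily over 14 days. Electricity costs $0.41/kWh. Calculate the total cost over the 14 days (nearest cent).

Runtime = 20 min × 14 = 280 min = 4.666666… h
Energy = 0.13 kW × 4.666666… h = 0.606666… kWh
Cost = 0.606666… kWh × $0.41/kWh = $0.25

$0.25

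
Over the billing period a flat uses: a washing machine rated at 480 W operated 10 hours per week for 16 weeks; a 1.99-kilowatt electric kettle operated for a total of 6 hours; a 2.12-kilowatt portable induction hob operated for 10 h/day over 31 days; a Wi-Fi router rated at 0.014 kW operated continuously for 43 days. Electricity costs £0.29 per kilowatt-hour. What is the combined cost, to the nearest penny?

£220.51

washing machine: Runtime = 10 h/week × 16 weeks = 160 h
washing machine: 0.48 kW × 160 h = 76.8 kWh
electric kettle: 1.99 kW × 6 h = 11.94 kWh
portable induction hob: Runtime = 10 h/day × 31 days = 310 h
portable induction hob: 2.12 kW × 310 h = 657.2 kWh
Wi-Fi router: Runtime = 24 h × 43 = 1032 h
Wi-Fi router: 0.014 kW × 1032 h = 14.448 kWh
Total energy = 760.388 kWh
Cost = 760.388 × £0.29 = £220.51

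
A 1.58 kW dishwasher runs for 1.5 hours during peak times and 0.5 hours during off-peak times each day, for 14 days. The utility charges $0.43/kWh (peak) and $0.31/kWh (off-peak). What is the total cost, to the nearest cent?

Peak energy = 1.58 kW × 1.5 h × 14 = 33.18 kWh
Off-peak energy = 1.58 kW × 0.5 h × 14 = 11.06 kWh
Cost = 33.18 × $0.43 + 11.06 × $0.31 = $14.2674 + $3.4286 = $17.70

$17.70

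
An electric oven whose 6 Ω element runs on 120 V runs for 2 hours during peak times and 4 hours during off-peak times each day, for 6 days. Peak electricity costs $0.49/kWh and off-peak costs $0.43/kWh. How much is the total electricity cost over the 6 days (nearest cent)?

Power = V²/R = 120²/6 = 2400 W = 2.4 kW
Peak energy = 2.4 kW × 2 h × 6 = 28.8 kWh
Off-peak energy = 2.4 kW × 4 h × 6 = 57.6 kWh
Cost = 28.8 × $0.49 + 57.6 × $0.43 = $14.112 + $24.768 = $38.88

$38.88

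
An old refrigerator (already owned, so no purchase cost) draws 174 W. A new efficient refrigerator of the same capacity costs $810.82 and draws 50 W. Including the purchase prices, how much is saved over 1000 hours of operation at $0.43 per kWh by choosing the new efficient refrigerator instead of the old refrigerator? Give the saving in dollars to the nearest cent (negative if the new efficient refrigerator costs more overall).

old refrigerator: $0.00 + (174/1000) kW × 1000 h × $0.43 = $0.00 + $74.82 = $74.82
new efficient refrigerator: $810.82 + (50/1000) kW × 1000 h × $0.43 = $810.82 + $21.5 = $832.32
Saving = $74.82 − $832.32 = −$757.5

-$757.50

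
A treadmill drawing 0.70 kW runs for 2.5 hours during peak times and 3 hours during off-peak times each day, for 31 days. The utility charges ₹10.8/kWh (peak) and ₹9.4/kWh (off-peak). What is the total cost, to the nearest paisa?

Peak energy = 0.7 kW × 2.5 h × 31 = 54.25 kWh
Off-peak energy = 0.7 kW × 3 h × 31 = 65.1 kWh
Cost = 54.25 × ₹10.8 + 65.1 × ₹9.4 = ₹585.9 + ₹611.94 = ₹1197.84

₹1197.84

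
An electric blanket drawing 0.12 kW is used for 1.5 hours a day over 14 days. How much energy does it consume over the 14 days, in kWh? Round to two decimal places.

2.52 kWh

Runtime = 1.5 h/day × 14 days = 21 h
Energy = 0.12 kW × 21 h = 2.52 kWh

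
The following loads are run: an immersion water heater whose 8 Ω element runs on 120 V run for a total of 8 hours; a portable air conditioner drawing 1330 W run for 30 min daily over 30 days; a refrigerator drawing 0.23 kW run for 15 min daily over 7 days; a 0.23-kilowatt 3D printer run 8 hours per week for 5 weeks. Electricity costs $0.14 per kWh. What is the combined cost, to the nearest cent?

$6.15

immersion water heater: Power = V²/R = 120²/8 = 1800 W = 1.8 kW
immersion water heater: 1.8 kW × 8 h = 14.4 kWh
portable air conditioner: Runtime = 30 min × 30 = 900 min = 15 h
portable air conditioner: 1.33 kW × 15 h = 19.95 kWh
refrigerator: Runtime = 15 min × 7 = 105 min = 1.75 h
refrigerator: 0.23 kW × 1.75 h = 0.4025 kWh
3D printer: Runtime = 8 h/week × 5 weeks = 40 h
3D printer: 0.23 kW × 40 h = 9.2 kWh
Total energy = 43.9525 kWh
Cost = 43.9525 × $0.14 = $6.15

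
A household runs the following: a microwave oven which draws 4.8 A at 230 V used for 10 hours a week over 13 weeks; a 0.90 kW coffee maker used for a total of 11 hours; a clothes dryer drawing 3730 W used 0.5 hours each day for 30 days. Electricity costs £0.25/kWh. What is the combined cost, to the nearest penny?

microwave oven: Power = 4.8 A × 230 V = 1104 W = 1.104 kW
microwave oven: Runtime = 10 h/week × 13 weeks = 130 h
microwave oven: 1.104 kW × 130 h = 143.52 kWh
coffee maker: 0.9 kW × 11 h = 9.9 kWh
clothes dryer: Runtime = 0.5 h/day × 30 days = 15 h
clothes dryer: 3.73 kW × 15 h = 55.95 kWh
Total energy = 209.37 kWh
Cost = 209.37 × £0.25 = £52.34

£52.34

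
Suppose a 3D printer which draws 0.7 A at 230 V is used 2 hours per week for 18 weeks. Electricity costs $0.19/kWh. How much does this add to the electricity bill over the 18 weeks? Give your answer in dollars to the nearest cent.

$1.10

Power = 0.7 A × 230 V = 161 W = 0.161 kW
Runtime = 2 h/week × 18 weeks = 36 h
Energy = 0.161 kW × 36 h = 5.796 kWh
Cost = 5.796 kWh × $0.19/kWh = $1.10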